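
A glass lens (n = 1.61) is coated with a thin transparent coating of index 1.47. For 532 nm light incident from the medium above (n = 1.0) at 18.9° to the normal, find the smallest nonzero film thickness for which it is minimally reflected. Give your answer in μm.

0.0928 μm

At the upper boundary (n = 1.0 to n = 1.47) the reflected ray undergoes a half-wave phase shift.
At the lower boundary (n = 1.47 to n = 1.61) the reflected ray undergoes a half-wave phase shift.
Zero or two π shifts → no net half-wave offset.
So the condition for destructive reflection is 2 n t cos θ_r = (m + ½) λ.
Snell's law: 1.0 sin 18.9° = 1.47 sin θ_r → sin θ_r = 0.220, cos θ_r = 0.975.
Minimum at m = 0: t = λ / (4 n cos θ_r) = 532 / (4 × 1.47 × 0.975) = 92.8 nm.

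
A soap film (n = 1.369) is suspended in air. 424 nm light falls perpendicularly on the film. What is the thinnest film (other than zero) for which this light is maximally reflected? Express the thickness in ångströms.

Ray reflecting at the top interface goes from n = 1.0 toward n = 1.369: a half-wave phase shift.
Bottom surface (1.369 → 1.0): reflection off a lower-index medium gives no phase shift.
Net: one phase inversion between the two reflected rays.
With one net inversion, constructive interference in reflection requires 2 n t = (m + ½) λ.
Minimum at m = 0: t = λ / (4 n) = 424 / (4 × 1.369) = 77.4 nm.

774 Å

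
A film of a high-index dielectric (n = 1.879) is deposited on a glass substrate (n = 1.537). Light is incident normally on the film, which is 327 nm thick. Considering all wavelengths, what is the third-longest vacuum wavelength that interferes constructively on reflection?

Top surface (1.0 → 1.879): reflection off a higher-index medium gives a half-wave phase shift.
Bottom surface (1.879 → 1.537): reflection off a lower-index medium gives no phase shift.
Net: one phase inversion between the two reflected rays.
So the condition for constructive reflection is 2 n t = (m + ½) λ.
λ = 2 n t / (m + ½). The third-longest wavelength is m = 2: λ = 2 × 1.879 × 327 / 2.50 = 492 nm.

492 nm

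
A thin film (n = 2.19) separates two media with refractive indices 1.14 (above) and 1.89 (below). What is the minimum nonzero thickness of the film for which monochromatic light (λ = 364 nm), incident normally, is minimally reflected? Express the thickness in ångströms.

At the upper boundary (n = 1.14 to n = 2.19) the reflected ray undergoes a half-wave phase shift.
Ray reflecting at the bottom interface goes from n = 2.19 toward n = 1.89: no phase shift.
Net: one phase inversion between the two reflected rays.
So the condition for destructive reflection is 2 n t = m λ.
Minimum nonzero at m = 1: t = λ / (2 n) = 364 / (2 × 2.19) = 83.1 nm.

831 Å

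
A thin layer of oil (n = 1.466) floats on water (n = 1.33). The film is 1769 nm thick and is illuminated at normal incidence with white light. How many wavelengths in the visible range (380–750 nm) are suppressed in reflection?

At the upper boundary (n = 1.0 to n = 1.466) the reflected ray undergoes a half-wave phase shift.
At the lower boundary (n = 1.466 to n = 1.33) the reflected ray undergoes no phase shift.
Exactly one π shift → a net half-wave offset.
With one net inversion, destructive interference in reflection requires 2 n t = m λ.
λ = 2 n t / m = 5187 / m nm.
m=6: 864 nm (IR); m=7: 741 nm (visible); m=8: 648 nm (visible); m=9: 576 nm (visible); m=10: 519 nm (visible); m=11: 472 nm (visible); m=12: 432 nm (visible); m=13: 399 nm (visible); m=14: 370 nm (UV).

7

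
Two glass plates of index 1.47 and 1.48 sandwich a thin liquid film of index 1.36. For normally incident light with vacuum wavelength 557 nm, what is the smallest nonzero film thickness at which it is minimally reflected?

205 nm

Ray reflecting at the top interface goes from n = 1.47 toward n = 1.36: no phase shift.
At the lower boundary (n = 1.36 to n = 1.48) the reflected ray undergoes a half-wave phase shift.
The two reflections differ by half a wavelength.
So the condition for destructive reflection is 2 n t = m λ.
The smallest nonzero thickness corresponds to m = 1: t = m λ / (2 n) = 1.00 × 557 / (2 × 1.36) = 205 nm.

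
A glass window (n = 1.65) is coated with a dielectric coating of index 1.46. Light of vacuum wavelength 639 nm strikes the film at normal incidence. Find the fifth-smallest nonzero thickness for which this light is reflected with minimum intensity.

At the upper boundary (n = 1.0 to n = 1.46) the reflected ray undergoes a half-wave phase shift.
Bottom surface (1.46 → 1.65): reflection off a higher-index medium gives a half-wave phase shift.
The two reflections carry the same phase change, so no net offset.
So the condition for destructive reflection is 2 n t = (m + ½) λ.
The fifth-smallest nonzero thickness corresponds to m = 4: t = (m + ½) λ / (2 n) = 4.50 × 639 / (2 × 1.46) = 985 nm.

985 nm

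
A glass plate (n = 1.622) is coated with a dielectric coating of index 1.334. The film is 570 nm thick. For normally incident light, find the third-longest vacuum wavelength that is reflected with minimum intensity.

608 nm

At the upper boundary (n = 1.0 to n = 1.334) the reflected ray undergoes a half-wave phase shift.
Bottom surface (1.334 → 1.622): reflection off a higher-index medium gives a half-wave phase shift.
Net: no relative phase inversion (both shifts match).
With no net inversion, destructive interference in reflection requires 2 n t = (m + ½) λ.
λ = 2 n t / (m + ½). The third-longest wavelength is m = 2: λ = 2 × 1.334 × 570 / 2.50 = 608 nm.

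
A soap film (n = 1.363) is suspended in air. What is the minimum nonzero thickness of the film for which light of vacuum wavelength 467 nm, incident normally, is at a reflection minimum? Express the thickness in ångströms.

At the upper boundary (n = 1.0 to n = 1.363) the reflected ray undergoes a half-wave phase shift.
Bottom surface (1.363 → 1.0): reflection off a lower-index medium gives no phase shift.
The two reflections differ by half a wavelength.
So the condition for destructive reflection is 2 n t = m λ.
Minimum nonzero at m = 1: t = λ / (2 n) = 467 / (2 × 1.363) = 171 nm.

1713 Å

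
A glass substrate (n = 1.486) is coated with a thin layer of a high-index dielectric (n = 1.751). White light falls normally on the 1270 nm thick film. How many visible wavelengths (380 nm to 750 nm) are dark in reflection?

6

Ray reflecting at the top interface goes from n = 1.0 toward n = 1.751: a half-wave phase shift.
Ray reflecting at the bottom interface goes from n = 1.751 toward n = 1.486: no phase shift.
The two reflections differ by half a wavelength.
So the condition for destructive reflection is 2 n t = m λ.
λ = 2 n t / m = 4448 / m nm.
m=5: 890 nm (IR); m=6: 741 nm (visible); m=7: 635 nm (visible); m=8: 556 nm (visible); m=9: 494 nm (visible); m=10: 445 nm (visible); m=11: 404 nm (visible); m=12: 371 nm (UV).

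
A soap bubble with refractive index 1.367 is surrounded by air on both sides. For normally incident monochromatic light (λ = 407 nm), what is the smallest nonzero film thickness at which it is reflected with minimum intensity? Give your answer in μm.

0.149 μm

Ray reflecting at the top interface goes from n = 1.0 toward n = 1.367: a half-wave phase shift.
Ray reflecting at the bottom interface goes from n = 1.367 toward n = 1.0: no phase shift.
The two reflections differ by half a wavelength.
So the condition for destructive reflection is 2 n t = m λ.
The smallest nonzero thickness corresponds to m = 1: t = m λ / (2 n) = 1.00 × 407 / (2 × 1.367) = 149 nm.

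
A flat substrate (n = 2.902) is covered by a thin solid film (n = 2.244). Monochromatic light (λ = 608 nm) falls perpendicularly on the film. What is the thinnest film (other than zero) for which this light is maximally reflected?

At the upper boundary (n = 1.0 to n = 2.244) the reflected ray undergoes a half-wave phase shift.
Ray reflecting at the bottom interface goes from n = 2.244 toward n = 2.902: a half-wave phase shift.
The two reflections carry the same phase change, so no net offset.
For maximum reflection here: 2 n t = m λ.
Minimum nonzero at m = 1: t = λ / (2 n) = 608 / (2 × 2.244) = 135 nm.

135 nm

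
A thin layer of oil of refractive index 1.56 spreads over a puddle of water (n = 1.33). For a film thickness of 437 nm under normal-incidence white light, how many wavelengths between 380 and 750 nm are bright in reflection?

Top surface (1.0 → 1.56): reflection off a higher-index medium gives a half-wave phase shift.
Ray reflecting at the bottom interface goes from n = 1.56 toward n = 1.33: no phase shift.
Net: one phase inversion between the two reflected rays.
With one net inversion, constructive interference in reflection requires 2 n t = (m + ½) λ.
λ = 2 n t / (m + ½) = 1363 / (m + ½) nm.
m=1: 909 nm (IR); m=2: 545 nm (visible); m=3: 390 nm (visible); m=4: 303 nm (UV).

2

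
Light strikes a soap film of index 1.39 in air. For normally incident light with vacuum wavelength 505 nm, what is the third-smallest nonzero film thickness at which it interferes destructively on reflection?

At the upper boundary (n = 1.0 to n = 1.39) the reflected ray undergoes a half-wave phase shift.
Ray reflecting at the bottom interface goes from n = 1.39 toward n = 1.0: no phase shift.
The two reflections differ by half a wavelength.
So the condition for destructive reflection is 2 n t = m λ.
The third-smallest nonzero thickness corresponds to m = 3: t = m λ / (2 n) = 3.00 × 505 / (2 × 1.39) = 545 nm.

545 nm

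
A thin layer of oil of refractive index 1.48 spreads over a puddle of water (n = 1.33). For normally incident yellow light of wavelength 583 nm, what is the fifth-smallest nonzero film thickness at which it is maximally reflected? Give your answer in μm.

Ray reflecting at the top interface goes from n = 1.0 toward n = 1.48: a half-wave phase shift.
Bottom surface (1.48 → 1.33): reflection off a lower-index medium gives no phase shift.
Net: one phase inversion between the two reflected rays.
For maximum reflection here: 2 n t = (m + ½) λ.
The fifth-smallest nonzero thickness corresponds to m = 4: t = (m + ½) λ / (2 n) = 4.50 × 583 / (2 × 1.48) = 886 nm.

0.886 μm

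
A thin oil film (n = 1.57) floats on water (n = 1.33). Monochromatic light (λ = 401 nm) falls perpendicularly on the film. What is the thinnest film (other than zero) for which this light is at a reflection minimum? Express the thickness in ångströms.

1277 Å

At the upper boundary (n = 1.0 to n = 1.57) the reflected ray undergoes a half-wave phase shift.
Bottom surface (1.57 → 1.33): reflection off a lower-index medium gives no phase shift.
The two reflections differ by half a wavelength.
With one net inversion, destructive interference in reflection requires 2 n t = m λ.
Minimum nonzero at m = 1: t = λ / (2 n) = 401 / (2 × 1.57) = 128 nm.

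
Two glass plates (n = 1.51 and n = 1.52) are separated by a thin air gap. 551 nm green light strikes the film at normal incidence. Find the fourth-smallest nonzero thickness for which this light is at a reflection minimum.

Top surface (1.51 → 1.0): reflection off a lower-index medium gives no phase shift.
At the lower boundary (n = 1.0 to n = 1.52) the reflected ray undergoes a half-wave phase shift.
The two reflections differ by half a wavelength.
With one net inversion, destructive interference in reflection requires 2 n t = m λ.
The fourth-smallest nonzero thickness corresponds to m = 4: t = m λ / (2 n) = 4.00 × 551 / (2 × 1.0) = 1102 nm.

1102 nm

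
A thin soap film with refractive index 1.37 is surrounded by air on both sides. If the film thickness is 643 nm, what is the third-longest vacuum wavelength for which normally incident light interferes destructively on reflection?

Ray reflecting at the top interface goes from n = 1.0 toward n = 1.37: a half-wave phase shift.
Ray reflecting at the bottom interface goes from n = 1.37 toward n = 1.0: no phase shift.
Net: one phase inversion between the two reflected rays.
So the condition for destructive reflection is 2 n t = m λ.
λ = 2 n t / m. The third-longest wavelength is m = 3: λ = 2 × 1.37 × 643 / 3.00 = 587 nm.

587 nm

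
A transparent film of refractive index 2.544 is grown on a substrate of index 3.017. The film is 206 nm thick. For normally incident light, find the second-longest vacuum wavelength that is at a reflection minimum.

Top surface (1.0 → 2.544): reflection off a higher-index medium gives a half-wave phase shift.
Ray reflecting at the bottom interface goes from n = 2.544 toward n = 3.017: a half-wave phase shift.
Zero or two π shifts → no net half-wave offset.
So the condition for destructive reflection is 2 n t = (m + ½) λ.
λ = 2 n t / (m + ½). The second-longest wavelength is m = 1: λ = 2 × 2.544 × 206 / 1.50 = 699 nm.

699 nm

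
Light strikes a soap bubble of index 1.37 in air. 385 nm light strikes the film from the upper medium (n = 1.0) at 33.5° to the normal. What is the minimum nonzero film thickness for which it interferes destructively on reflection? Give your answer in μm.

0.154 μm

Top surface (1.0 → 1.37): reflection off a higher-index medium gives a half-wave phase shift.
At the lower boundary (n = 1.37 to n = 1.0) the reflected ray undergoes no phase shift.
Net: one phase inversion between the two reflected rays.
With one net inversion, destructive interference in reflection requires 2 n t cos θ_r = m λ.
Snell's law: 1.0 sin 33.5° = 1.37 sin θ_r → sin θ_r = 0.403, cos θ_r = 0.915.
Minimum nonzero at m = 1: t = λ / (2 n cos θ_r) = 385 / (2 × 1.37 × 0.915) = 154 nm.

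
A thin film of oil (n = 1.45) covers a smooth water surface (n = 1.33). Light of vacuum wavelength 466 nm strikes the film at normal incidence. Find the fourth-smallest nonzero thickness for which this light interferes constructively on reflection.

Top surface (1.0 → 1.45): reflection off a higher-index medium gives a half-wave phase shift.
Bottom surface (1.45 → 1.33): reflection off a lower-index medium gives no phase shift.
Net: one phase inversion between the two reflected rays.
For maximum reflection here: 2 n t = (m + ½) λ.
The fourth-smallest nonzero thickness corresponds to m = 3: t = (m + ½) λ / (2 n) = 3.50 × 466 / (2 × 1.45) = 562 nm.

562 nm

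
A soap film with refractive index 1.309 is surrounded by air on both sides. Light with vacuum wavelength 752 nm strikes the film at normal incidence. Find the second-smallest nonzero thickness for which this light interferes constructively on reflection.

431 nm

Top surface (1.0 → 1.309): reflection off a higher-index medium gives a half-wave phase shift.
Ray reflecting at the bottom interface goes from n = 1.309 toward n = 1.0: no phase shift.
The two reflections differ by half a wavelength.
With one net inversion, constructive interference in reflection requires 2 n t = (m + ½) λ.
The second-smallest nonzero thickness corresponds to m = 1: t = (m + ½) λ / (2 n) = 1.50 × 752 / (2 × 1.309) = 431 nm.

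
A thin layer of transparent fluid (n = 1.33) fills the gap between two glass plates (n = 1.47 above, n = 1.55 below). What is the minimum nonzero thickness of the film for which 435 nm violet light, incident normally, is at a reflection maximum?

Ray reflecting at the top interface goes from n = 1.47 toward n = 1.33: no phase shift.
At the lower boundary (n = 1.33 to n = 1.55) the reflected ray undergoes a half-wave phase shift.
Exactly one π shift → a net half-wave offset.
With one net inversion, constructive interference in reflection requires 2 n t = (m + ½) λ.
Minimum at m = 0: t = λ / (4 n) = 435 / (4 × 1.33) = 81.8 nm.

81.8 nm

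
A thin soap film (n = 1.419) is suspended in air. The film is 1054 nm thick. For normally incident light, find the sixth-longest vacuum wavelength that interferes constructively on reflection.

544 nm

At the upper boundary (n = 1.0 to n = 1.419) the reflected ray undergoes a half-wave phase shift.
Bottom surface (1.419 → 1.0): reflection off a lower-index medium gives no phase shift.
The two reflections differ by half a wavelength.
For strong reflection here: 2 n t = (m + ½) λ.
λ = 2 n t / (m + ½). The sixth-longest wavelength is m = 5: λ = 2 × 1.419 × 1054 / 5.50 = 544 nm.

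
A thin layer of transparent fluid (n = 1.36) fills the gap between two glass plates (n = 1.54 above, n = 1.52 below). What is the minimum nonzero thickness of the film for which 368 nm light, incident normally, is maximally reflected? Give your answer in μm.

0.0676 μm

Ray reflecting at the top interface goes from n = 1.54 toward n = 1.36: no phase shift.
Ray reflecting at the bottom interface goes from n = 1.36 toward n = 1.52: a half-wave phase shift.
The two reflections differ by half a wavelength.
With one net inversion, constructive interference in reflection requires 2 n t = (m + ½) λ.
Minimum at m = 0: t = λ / (4 n) = 368 / (4 × 1.36) = 67.6 nm.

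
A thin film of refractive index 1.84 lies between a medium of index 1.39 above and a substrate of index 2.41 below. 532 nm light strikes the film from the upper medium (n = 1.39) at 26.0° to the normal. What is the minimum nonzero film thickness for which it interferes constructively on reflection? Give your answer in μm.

0.153 μm

Top surface (1.39 → 1.84): reflection off a higher-index medium gives a half-wave phase shift.
Bottom surface (1.84 → 2.41): reflection off a higher-index medium gives a half-wave phase shift.
The two reflections carry the same phase change, so no net offset.
With no net inversion, constructive interference in reflection requires 2 n t cos θ_r = m λ.
Snell's law: 1.39 sin 26.0° = 1.84 sin θ_r → sin θ_r = 0.331, cos θ_r = 0.944.
Minimum nonzero at m = 1: t = λ / (2 n cos θ_r) = 532 / (2 × 1.84 × 0.944) = 153 nm.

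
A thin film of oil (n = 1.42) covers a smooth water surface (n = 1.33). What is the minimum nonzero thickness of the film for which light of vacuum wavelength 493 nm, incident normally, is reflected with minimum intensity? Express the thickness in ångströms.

1736 Å

At the upper boundary (n = 1.0 to n = 1.42) the reflected ray undergoes a half-wave phase shift.
At the lower boundary (n = 1.42 to n = 1.33) the reflected ray undergoes no phase shift.
Net: one phase inversion between the two reflected rays.
With one net inversion, destructive interference in reflection requires 2 n t = m λ.
Minimum nonzero at m = 1: t = λ / (2 n) = 493 / (2 × 1.42) = 174 nm.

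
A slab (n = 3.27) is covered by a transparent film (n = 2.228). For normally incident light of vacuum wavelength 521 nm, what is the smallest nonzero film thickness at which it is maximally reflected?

Top surface (1.0 → 2.228): reflection off a higher-index medium gives a half-wave phase shift.
At the lower boundary (n = 2.228 to n = 3.27) the reflected ray undergoes a half-wave phase shift.
Net: no relative phase inversion (both shifts match).
For bright reflection here: 2 n t = m λ.
The smallest nonzero thickness corresponds to m = 1: t = m λ / (2 n) = 1.00 × 521 / (2 × 2.228) = 117 nm.

117 nm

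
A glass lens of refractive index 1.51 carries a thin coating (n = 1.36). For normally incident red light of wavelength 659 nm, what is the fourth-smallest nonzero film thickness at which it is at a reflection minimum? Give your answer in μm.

0.848 μm

Ray reflecting at the top interface goes from n = 1.0 toward n = 1.36: a half-wave phase shift.
At the lower boundary (n = 1.36 to n = 1.51) the reflected ray undergoes a half-wave phase shift.
The two reflections carry the same phase change, so no net offset.
With no net inversion, destructive interference in reflection requires 2 n t = (m + ½) λ.
The fourth-smallest nonzero thickness corresponds to m = 3: t = (m + ½) λ / (2 n) = 3.50 × 659 / (2 × 1.36) = 848 nm.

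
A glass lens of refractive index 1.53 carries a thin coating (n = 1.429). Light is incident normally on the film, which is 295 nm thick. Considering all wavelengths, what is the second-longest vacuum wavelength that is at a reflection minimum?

562 nm

At the upper boundary (n = 1.0 to n = 1.429) the reflected ray undergoes a half-wave phase shift.
Ray reflecting at the bottom interface goes from n = 1.429 toward n = 1.53: a half-wave phase shift.
The two reflections carry the same phase change, so no net offset.
With no net inversion, destructive interference in reflection requires 2 n t = (m + ½) λ.
λ = 2 n t / (m + ½). The second-longest wavelength is m = 1: λ = 2 × 1.429 × 295 / 1.50 = 562 nm.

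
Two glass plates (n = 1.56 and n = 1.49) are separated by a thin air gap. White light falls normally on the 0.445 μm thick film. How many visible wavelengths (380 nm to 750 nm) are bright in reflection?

At the upper boundary (n = 1.56 to n = 1.0) the reflected ray undergoes no phase shift.
Ray reflecting at the bottom interface goes from n = 1.0 toward n = 1.49: a half-wave phase shift.
Exactly one π shift → a net half-wave offset.
For strong reflection here: 2 n t = (m + ½) λ.
λ = 2 n t / (m + ½) = 890 / (m + ½) nm.
m=0: 1780 nm (IR); m=1: 593 nm (visible); m=2: 356 nm (UV).

1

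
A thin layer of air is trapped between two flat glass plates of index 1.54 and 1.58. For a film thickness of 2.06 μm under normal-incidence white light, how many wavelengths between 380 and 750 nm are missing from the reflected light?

Top surface (1.54 → 1.0): reflection off a lower-index medium gives no phase shift.
Bottom surface (1.0 → 1.58): reflection off a higher-index medium gives a half-wave phase shift.
Exactly one π shift → a net half-wave offset.
So the condition for destructive reflection is 2 n t = m λ.
λ = 2 n t / m = 4120 / m nm.
m=5: 824 nm (IR); m=6: 687 nm (visible); m=7: 589 nm (visible); m=8: 515 nm (visible); m=9: 458 nm (visible); m=10: 412 nm (visible); m=11: 375 nm (UV).

5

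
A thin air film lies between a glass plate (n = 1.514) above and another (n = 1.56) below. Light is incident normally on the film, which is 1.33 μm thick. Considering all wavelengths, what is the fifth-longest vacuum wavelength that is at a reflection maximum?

591 nm

At the upper boundary (n = 1.514 to n = 1.0) the reflected ray undergoes no phase shift.
At the lower boundary (n = 1.0 to n = 1.56) the reflected ray undergoes a half-wave phase shift.
The two reflections differ by half a wavelength.
With one net inversion, constructive interference in reflection requires 2 n t = (m + ½) λ.
λ = 2 n t / (m + ½). The fifth-longest wavelength is m = 4: λ = 2 × 1.0 × 1330 / 4.50 = 591 nm.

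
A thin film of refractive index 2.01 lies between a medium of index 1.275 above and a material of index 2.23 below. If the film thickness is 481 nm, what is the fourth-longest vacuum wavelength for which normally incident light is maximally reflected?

483 nm

Ray reflecting at the top interface goes from n = 1.275 toward n = 2.01: a half-wave phase shift.
At the lower boundary (n = 2.01 to n = 2.23) the reflected ray undergoes a half-wave phase shift.
Zero or two π shifts → no net half-wave offset.
For strong reflection here: 2 n t = m λ.
λ = 2 n t / m. The fourth-longest wavelength is m = 4: λ = 2 × 2.01 × 481 / 4.00 = 483 nm.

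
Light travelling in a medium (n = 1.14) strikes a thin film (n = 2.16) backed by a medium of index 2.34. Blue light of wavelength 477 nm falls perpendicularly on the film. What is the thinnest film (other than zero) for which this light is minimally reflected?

55.2 nm

Ray reflecting at the top interface goes from n = 1.14 toward n = 2.16: a half-wave phase shift.
Ray reflecting at the bottom interface goes from n = 2.16 toward n = 2.34: a half-wave phase shift.
Net: no relative phase inversion (both shifts match).
With no net inversion, destructive interference in reflection requires 2 n t = (m + ½) λ.
Minimum at m = 0: t = λ / (4 n) = 477 / (4 × 2.16) = 55.2 nm.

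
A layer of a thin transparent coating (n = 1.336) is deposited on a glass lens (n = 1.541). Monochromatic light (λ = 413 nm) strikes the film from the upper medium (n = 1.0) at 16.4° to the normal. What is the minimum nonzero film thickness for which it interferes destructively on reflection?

Ray reflecting at the top interface goes from n = 1.0 toward n = 1.336: a half-wave phase shift.
Ray reflecting at the bottom interface goes from n = 1.336 toward n = 1.541: a half-wave phase shift.
The two reflections carry the same phase change, so no net offset.
For weak reflection here: 2 n t cos θ_r = (m + ½) λ.
Snell's law: 1.0 sin 16.4° = 1.336 sin θ_r → sin θ_r = 0.211, cos θ_r = 0.977.
Minimum at m = 0: t = λ / (4 n cos θ_r) = 413 / (4 × 1.336 × 0.977) = 79.1 nm.

79.1 nm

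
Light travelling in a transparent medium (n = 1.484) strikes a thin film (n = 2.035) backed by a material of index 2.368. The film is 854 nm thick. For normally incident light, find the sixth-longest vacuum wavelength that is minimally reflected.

632 nm

Ray reflecting at the top interface goes from n = 1.484 toward n = 2.035: a half-wave phase shift.
Ray reflecting at the bottom interface goes from n = 2.035 toward n = 2.368: a half-wave phase shift.
Zero or two π shifts → no net half-wave offset.
With no net inversion, destructive interference in reflection requires 2 n t = (m + ½) λ.
λ = 2 n t / (m + ½). The sixth-longest wavelength is m = 5: λ = 2 × 2.035 × 854 / 5.50 = 632 nm.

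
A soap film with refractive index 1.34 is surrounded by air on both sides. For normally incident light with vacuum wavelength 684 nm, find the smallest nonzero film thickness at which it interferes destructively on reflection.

255 nm

Ray reflecting at the top interface goes from n = 1.0 toward n = 1.34: a half-wave phase shift.
At the lower boundary (n = 1.34 to n = 1.0) the reflected ray undergoes no phase shift.
The two reflections differ by half a wavelength.
With one net inversion, destructive interference in reflection requires 2 n t = m λ.
Minimum nonzero at m = 1: t = λ / (2 n) = 684 / (2 × 1.34) = 255 nm.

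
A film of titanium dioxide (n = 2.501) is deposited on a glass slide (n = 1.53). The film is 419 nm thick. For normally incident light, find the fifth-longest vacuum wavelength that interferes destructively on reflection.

419 nm

At the upper boundary (n = 1.0 to n = 2.501) the reflected ray undergoes a half-wave phase shift.
Ray reflecting at the bottom interface goes from n = 2.501 toward n = 1.53: no phase shift.
The two reflections differ by half a wavelength.
For minimum reflection here: 2 n t = m λ.
λ = 2 n t / m. The fifth-longest wavelength is m = 5: λ = 2 × 2.501 × 419 / 5.00 = 419 nm.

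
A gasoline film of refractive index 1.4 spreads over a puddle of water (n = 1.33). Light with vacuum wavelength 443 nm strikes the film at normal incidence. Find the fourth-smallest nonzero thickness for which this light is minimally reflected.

At the upper boundary (n = 1.0 to n = 1.4) the reflected ray undergoes a half-wave phase shift.
Bottom surface (1.4 → 1.33): reflection off a lower-index medium gives no phase shift.
Exactly one π shift → a net half-wave offset.
For weak reflection here: 2 n t = m λ.
The fourth-smallest nonzero thickness corresponds to m = 4: t = m λ / (2 n) = 4.00 × 443 / (2 × 1.4) = 633 nm.

633 nm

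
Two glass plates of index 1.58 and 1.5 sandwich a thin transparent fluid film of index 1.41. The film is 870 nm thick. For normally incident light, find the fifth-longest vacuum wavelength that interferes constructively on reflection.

At the upper boundary (n = 1.58 to n = 1.41) the reflected ray undergoes no phase shift.
Ray reflecting at the bottom interface goes from n = 1.41 toward n = 1.5: a half-wave phase shift.
Exactly one π shift → a net half-wave offset.
For maximum reflection here: 2 n t = (m + ½) λ.
λ = 2 n t / (m + ½). The fifth-longest wavelength is m = 4: λ = 2 × 1.41 × 870 / 4.50 = 545 nm.

545 nm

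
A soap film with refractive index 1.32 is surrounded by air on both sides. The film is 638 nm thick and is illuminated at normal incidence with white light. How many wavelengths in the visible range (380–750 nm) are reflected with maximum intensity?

2

Ray reflecting at the top interface goes from n = 1.0 toward n = 1.32: a half-wave phase shift.
Bottom surface (1.32 → 1.0): reflection off a lower-index medium gives no phase shift.
The two reflections differ by half a wavelength.
So the condition for constructive reflection is 2 n t = (m + ½) λ.
λ = 2 n t / (m + ½) = 1684 / (m + ½) nm.
m=1: 1123 nm (IR); m=2: 674 nm (visible); m=3: 481 nm (visible); m=4: 374 nm (UV).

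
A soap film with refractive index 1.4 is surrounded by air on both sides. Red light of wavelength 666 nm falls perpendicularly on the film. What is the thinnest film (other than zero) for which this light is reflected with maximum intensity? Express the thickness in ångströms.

1189 Å

Ray reflecting at the top interface goes from n = 1.0 toward n = 1.4: a half-wave phase shift.
Bottom surface (1.4 → 1.0): reflection off a lower-index medium gives no phase shift.
The two reflections differ by half a wavelength.
For maximum reflection here: 2 n t = (m + ½) λ.
Minimum at m = 0: t = λ / (4 n) = 666 / (4 × 1.4) = 119 nm.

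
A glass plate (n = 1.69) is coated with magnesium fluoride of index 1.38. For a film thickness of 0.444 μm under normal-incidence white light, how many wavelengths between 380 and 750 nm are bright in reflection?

2

Top surface (1.0 → 1.38): reflection off a higher-index medium gives a half-wave phase shift.
Bottom surface (1.38 → 1.69): reflection off a higher-index medium gives a half-wave phase shift.
Zero or two π shifts → no net half-wave offset.
With no net inversion, constructive interference in reflection requires 2 n t = m λ.
λ = 2 n t / m = 1225 / m nm.
m=1: 1225 nm (IR); m=2: 613 nm (visible); m=3: 408 nm (visible); m=4: 306 nm (UV).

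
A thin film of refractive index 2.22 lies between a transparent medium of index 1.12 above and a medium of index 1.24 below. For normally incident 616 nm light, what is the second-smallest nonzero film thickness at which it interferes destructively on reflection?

Ray reflecting at the top interface goes from n = 1.12 toward n = 2.22: a half-wave phase shift.
Ray reflecting at the bottom interface goes from n = 2.22 toward n = 1.24: no phase shift.
Exactly one π shift → a net half-wave offset.
With one net inversion, destructive interference in reflection requires 2 n t = m λ.
The second-smallest nonzero thickness corresponds to m = 2: t = m λ / (2 n) = 2.00 × 616 / (2 × 2.22) = 277 nm.

277 nm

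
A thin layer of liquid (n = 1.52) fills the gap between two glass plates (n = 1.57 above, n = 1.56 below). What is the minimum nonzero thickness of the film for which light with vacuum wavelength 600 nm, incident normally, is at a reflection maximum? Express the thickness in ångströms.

Top surface (1.57 → 1.52): reflection off a lower-index medium gives no phase shift.
Bottom surface (1.52 → 1.56): reflection off a higher-index medium gives a half-wave phase shift.
Exactly one π shift → a net half-wave offset.
With one net inversion, constructive interference in reflection requires 2 n t = (m + ½) λ.
Minimum at m = 0: t = λ / (4 n) = 600 / (4 × 1.52) = 98.7 nm.

987 Å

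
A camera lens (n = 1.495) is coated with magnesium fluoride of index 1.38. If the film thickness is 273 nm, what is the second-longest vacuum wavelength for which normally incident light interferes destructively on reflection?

Ray reflecting at the top interface goes from n = 1.0 toward n = 1.38: a half-wave phase shift.
At the lower boundary (n = 1.38 to n = 1.495) the reflected ray undergoes a half-wave phase shift.
Net: no relative phase inversion (both shifts match).
So the condition for destructive reflection is 2 n t = (m + ½) λ.
λ = 2 n t / (m + ½). The second-longest wavelength is m = 1: λ = 2 × 1.38 × 273 / 1.50 = 502 nm.

502 nm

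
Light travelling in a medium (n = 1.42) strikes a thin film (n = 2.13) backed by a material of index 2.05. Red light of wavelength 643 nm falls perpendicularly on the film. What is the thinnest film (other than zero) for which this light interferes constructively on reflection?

Ray reflecting at the top interface goes from n = 1.42 toward n = 2.13: a half-wave phase shift.
Ray reflecting at the bottom interface goes from n = 2.13 toward n = 2.05: no phase shift.
Net: one phase inversion between the two reflected rays.
With one net inversion, constructive interference in reflection requires 2 n t = (m + ½) λ.
Minimum at m = 0: t = λ / (4 n) = 643 / (4 × 2.13) = 75.5 nm.

75.5 nm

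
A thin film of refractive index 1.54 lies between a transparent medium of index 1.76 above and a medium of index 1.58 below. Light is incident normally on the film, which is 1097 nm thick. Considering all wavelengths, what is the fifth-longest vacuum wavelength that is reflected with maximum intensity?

751 nm

At the upper boundary (n = 1.76 to n = 1.54) the reflected ray undergoes no phase shift.
At the lower boundary (n = 1.54 to n = 1.58) the reflected ray undergoes a half-wave phase shift.
Exactly one π shift → a net half-wave offset.
With one net inversion, constructive interference in reflection requires 2 n t = (m + ½) λ.
λ = 2 n t / (m + ½). The fifth-longest wavelength is m = 4: λ = 2 × 1.54 × 1097 / 4.50 = 751 nm.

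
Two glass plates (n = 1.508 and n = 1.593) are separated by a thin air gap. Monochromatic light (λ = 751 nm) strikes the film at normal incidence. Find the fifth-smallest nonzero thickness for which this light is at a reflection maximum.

Ray reflecting at the top interface goes from n = 1.508 toward n = 1.0: no phase shift.
Ray reflecting at the bottom interface goes from n = 1.0 toward n = 1.593: a half-wave phase shift.
Net: one phase inversion between the two reflected rays.
So the condition for constructive reflection is 2 n t = (m + ½) λ.
The fifth-smallest nonzero thickness corresponds to m = 4: t = (m + ½) λ / (2 n) = 4.50 × 751 / (2 × 1.0) = 1690 nm.

1690 nm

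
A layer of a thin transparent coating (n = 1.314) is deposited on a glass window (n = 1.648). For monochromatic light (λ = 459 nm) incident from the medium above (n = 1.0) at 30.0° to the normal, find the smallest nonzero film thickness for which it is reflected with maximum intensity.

189 nm

Top surface (1.0 → 1.314): reflection off a higher-index medium gives a half-wave phase shift.
Ray reflecting at the bottom interface goes from n = 1.314 toward n = 1.648: a half-wave phase shift.
Zero or two π shifts → no net half-wave offset.
For bright reflection here: 2 n t cos θ_r = m λ.
Snell's law: 1.0 sin 30.0° = 1.314 sin θ_r → sin θ_r = 0.381, cos θ_r = 0.925.
Minimum nonzero at m = 1: t = λ / (2 n cos θ_r) = 459 / (2 × 1.314 × 0.925) = 189 nm.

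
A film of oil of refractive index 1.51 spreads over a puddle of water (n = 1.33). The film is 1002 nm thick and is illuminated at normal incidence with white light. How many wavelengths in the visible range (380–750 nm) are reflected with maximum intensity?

4

At the upper boundary (n = 1.0 to n = 1.51) the reflected ray undergoes a half-wave phase shift.
At the lower boundary (n = 1.51 to n = 1.33) the reflected ray undergoes no phase shift.
The two reflections differ by half a wavelength.
So the condition for constructive reflection is 2 n t = (m + ½) λ.
λ = 2 n t / (m + ½) = 3026 / (m + ½) nm.
m=3: 865 nm (IR); m=4: 672 nm (visible); m=5: 550 nm (visible); m=6: 466 nm (visible); m=7: 403 nm (visible); m=8: 356 nm (UV).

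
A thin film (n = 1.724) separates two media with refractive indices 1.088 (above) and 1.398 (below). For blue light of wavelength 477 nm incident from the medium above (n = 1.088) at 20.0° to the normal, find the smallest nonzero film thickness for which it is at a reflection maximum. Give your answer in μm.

0.0708 μm

Ray reflecting at the top interface goes from n = 1.088 toward n = 1.724: a half-wave phase shift.
Bottom surface (1.724 → 1.398): reflection off a lower-index medium gives no phase shift.
Exactly one π shift → a net half-wave offset.
For strong reflection here: 2 n t cos θ_r = (m + ½) λ.
Snell's law: 1.088 sin 20.0° = 1.724 sin θ_r → sin θ_r = 0.216, cos θ_r = 0.976.
Minimum at m = 0: t = λ / (4 n cos θ_r) = 477 / (4 × 1.724 × 0.976) = 70.8 nm.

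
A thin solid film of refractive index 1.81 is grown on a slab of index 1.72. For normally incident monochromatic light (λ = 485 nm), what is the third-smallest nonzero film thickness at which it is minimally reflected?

402 nm

Top surface (1.0 → 1.81): reflection off a higher-index medium gives a half-wave phase shift.
Bottom surface (1.81 → 1.72): reflection off a lower-index medium gives no phase shift.
The two reflections differ by half a wavelength.
So the condition for destructive reflection is 2 n t = m λ.
The third-smallest nonzero thickness corresponds to m = 3: t = m λ / (2 n) = 3.00 × 485 / (2 × 1.81) = 402 nm.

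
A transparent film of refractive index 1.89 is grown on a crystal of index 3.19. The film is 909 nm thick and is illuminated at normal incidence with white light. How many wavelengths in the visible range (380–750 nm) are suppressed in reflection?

4

Ray reflecting at the top interface goes from n = 1.0 toward n = 1.89: a half-wave phase shift.
At the lower boundary (n = 1.89 to n = 3.19) the reflected ray undergoes a half-wave phase shift.
The two reflections carry the same phase change, so no net offset.
With no net inversion, destructive interference in reflection requires 2 n t = (m + ½) λ.
λ = 2 n t / (m + ½) = 3436 / (m + ½) nm.
m=4: 764 nm (IR); m=5: 625 nm (visible); m=6: 529 nm (visible); m=7: 458 nm (visible); m=8: 404 nm (visible); m=9: 362 nm (UV).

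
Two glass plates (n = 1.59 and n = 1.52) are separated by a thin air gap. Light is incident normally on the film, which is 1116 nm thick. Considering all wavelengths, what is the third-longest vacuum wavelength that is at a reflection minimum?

744 nm

Ray reflecting at the top interface goes from n = 1.59 toward n = 1.0: no phase shift.
At the lower boundary (n = 1.0 to n = 1.52) the reflected ray undergoes a half-wave phase shift.
The two reflections differ by half a wavelength.
So the condition for destructive reflection is 2 n t = m λ.
λ = 2 n t / m. The third-longest wavelength is m = 3: λ = 2 × 1.0 × 1116 / 3.00 = 744 nm.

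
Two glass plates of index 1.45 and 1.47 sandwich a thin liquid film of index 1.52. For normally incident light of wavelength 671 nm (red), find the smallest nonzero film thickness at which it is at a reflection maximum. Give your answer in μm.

0.110 μm

Ray reflecting at the top interface goes from n = 1.45 toward n = 1.52: a half-wave phase shift.
At the lower boundary (n = 1.52 to n = 1.47) the reflected ray undergoes no phase shift.
Exactly one π shift → a net half-wave offset.
So the condition for constructive reflection is 2 n t = (m + ½) λ.
Minimum at m = 0: t = λ / (4 n) = 671 / (4 × 1.52) = 110 nm.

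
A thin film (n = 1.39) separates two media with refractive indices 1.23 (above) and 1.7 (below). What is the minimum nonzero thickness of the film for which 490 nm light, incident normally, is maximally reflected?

176 nm

At the upper boundary (n = 1.23 to n = 1.39) the reflected ray undergoes a half-wave phase shift.
Bottom surface (1.39 → 1.7): reflection off a higher-index medium gives a half-wave phase shift.
The two reflections carry the same phase change, so no net offset.
With no net inversion, constructive interference in reflection requires 2 n t = m λ.
Minimum nonzero at m = 1: t = λ / (2 n) = 490 / (2 × 1.39) = 176 nm.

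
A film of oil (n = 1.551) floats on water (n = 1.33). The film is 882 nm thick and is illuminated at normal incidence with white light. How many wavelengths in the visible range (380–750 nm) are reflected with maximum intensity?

At the upper boundary (n = 1.0 to n = 1.551) the reflected ray undergoes a half-wave phase shift.
Bottom surface (1.551 → 1.33): reflection off a lower-index medium gives no phase shift.
Net: one phase inversion between the two reflected rays.
For bright reflection here: 2 n t = (m + ½) λ.
λ = 2 n t / (m + ½) = 2736 / (m + ½) nm.
m=3: 782 nm (IR); m=4: 608 nm (visible); m=5: 497 nm (visible); m=6: 421 nm (visible); m=7: 365 nm (UV).

3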